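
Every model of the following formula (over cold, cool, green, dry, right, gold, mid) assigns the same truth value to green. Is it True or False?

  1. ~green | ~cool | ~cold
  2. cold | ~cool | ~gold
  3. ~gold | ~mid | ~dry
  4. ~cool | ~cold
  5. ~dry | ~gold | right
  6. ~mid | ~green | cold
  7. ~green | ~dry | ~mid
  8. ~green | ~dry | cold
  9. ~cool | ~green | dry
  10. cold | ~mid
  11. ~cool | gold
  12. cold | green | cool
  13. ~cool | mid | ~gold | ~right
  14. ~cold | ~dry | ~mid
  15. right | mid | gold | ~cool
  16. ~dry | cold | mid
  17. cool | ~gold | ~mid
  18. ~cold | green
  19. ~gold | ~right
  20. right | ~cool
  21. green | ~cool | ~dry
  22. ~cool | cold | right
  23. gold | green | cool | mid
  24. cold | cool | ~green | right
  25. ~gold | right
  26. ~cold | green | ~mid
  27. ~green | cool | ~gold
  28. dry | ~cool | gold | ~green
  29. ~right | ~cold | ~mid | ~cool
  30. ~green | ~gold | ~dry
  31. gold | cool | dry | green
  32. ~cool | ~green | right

Suppose green = 0.
From the singleton clause (~cold), cold = 0.
From the singleton clause (~mid), mid = 0.
From the singleton clause (cool), cool = 1.
From the singleton clause (~gold), gold = 0.
That conflicts with the unit clause (gold).
So every satisfying assignment has green = True.

True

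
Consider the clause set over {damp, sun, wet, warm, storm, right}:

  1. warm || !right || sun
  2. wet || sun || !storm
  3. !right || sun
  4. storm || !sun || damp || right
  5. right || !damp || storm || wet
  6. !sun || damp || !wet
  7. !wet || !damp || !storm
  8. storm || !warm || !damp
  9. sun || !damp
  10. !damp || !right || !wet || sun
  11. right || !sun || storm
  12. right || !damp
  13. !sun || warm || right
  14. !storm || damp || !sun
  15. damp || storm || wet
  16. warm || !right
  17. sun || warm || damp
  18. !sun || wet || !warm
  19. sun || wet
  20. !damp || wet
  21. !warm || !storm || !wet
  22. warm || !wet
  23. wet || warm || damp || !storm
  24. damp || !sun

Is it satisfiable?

Yes

Suppose right = false.
Unit clause (!damp) forces damp = false.
Unit clause (!sun) forces sun = false.
Unit clause (warm) forces warm = true.
Unit clause (wet) forces wet = true.
Unit clause (!storm) forces storm = false.
This assignment satisfies each clause.
A satisfying assignment: damp=false,  sun=false,  wet=true,  warm=true,  storm=false,  right=false.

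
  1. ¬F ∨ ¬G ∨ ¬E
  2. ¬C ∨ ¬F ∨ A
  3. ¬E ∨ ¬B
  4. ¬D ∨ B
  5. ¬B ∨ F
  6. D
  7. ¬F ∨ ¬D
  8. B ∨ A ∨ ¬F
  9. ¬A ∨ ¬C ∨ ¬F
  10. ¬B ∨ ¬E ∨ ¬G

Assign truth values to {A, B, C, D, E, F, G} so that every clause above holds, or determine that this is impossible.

UNSATISFIABLE

Unit clause (D) forces D = True.
Unit clause (B) forces B = True.
Unit clause (¬E) forces E = False.
Unit clause (F) forces F = True.
Now (¬F) is unsatisfied and unit — conflict.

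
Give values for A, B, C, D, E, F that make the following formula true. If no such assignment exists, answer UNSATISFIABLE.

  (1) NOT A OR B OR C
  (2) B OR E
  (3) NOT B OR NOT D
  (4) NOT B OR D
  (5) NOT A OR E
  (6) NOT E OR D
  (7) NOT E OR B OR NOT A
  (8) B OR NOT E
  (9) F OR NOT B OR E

Case B = true:
From the singleton clause (NOT D), D = false.
But (D) is also a unit clause — contradiction.
So B must be the other value — set B = false.
From the singleton clause (E), E = true.
But (NOT E) is also a unit clause — contradiction.
Both values of B lead to a conflict.

UNSATISFIABLE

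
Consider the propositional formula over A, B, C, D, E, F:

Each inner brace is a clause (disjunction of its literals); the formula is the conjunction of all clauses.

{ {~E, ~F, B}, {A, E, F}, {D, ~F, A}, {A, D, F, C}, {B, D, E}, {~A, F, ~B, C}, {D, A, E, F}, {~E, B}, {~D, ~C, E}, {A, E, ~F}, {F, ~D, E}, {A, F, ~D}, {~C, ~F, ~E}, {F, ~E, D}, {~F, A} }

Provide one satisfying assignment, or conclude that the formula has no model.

A=1; B=1; C=0; D=0; E=1; F=1

Suppose E = 1.
From the singleton clause (B), B = 1.
Suppose C = 0.
Suppose A = 1.
From the singleton clause (F), F = 1.
No clause remains; D is free.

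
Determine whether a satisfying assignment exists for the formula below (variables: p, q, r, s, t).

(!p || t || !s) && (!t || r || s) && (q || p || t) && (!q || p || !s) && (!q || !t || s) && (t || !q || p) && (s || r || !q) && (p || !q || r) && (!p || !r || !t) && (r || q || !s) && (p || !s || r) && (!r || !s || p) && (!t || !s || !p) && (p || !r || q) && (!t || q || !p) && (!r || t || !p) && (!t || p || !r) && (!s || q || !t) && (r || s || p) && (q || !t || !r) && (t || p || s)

Yes

Try p = true.
Try t = false.
Unit clause (!s) forces s = false.
Unit clause (!r) forces r = false.
Unit clause (!q) forces q = false.
Every clause now holds.
A satisfying assignment: p ↦ true,  q ↦ false,  r ↦ false,  s ↦ false,  t ↦ false.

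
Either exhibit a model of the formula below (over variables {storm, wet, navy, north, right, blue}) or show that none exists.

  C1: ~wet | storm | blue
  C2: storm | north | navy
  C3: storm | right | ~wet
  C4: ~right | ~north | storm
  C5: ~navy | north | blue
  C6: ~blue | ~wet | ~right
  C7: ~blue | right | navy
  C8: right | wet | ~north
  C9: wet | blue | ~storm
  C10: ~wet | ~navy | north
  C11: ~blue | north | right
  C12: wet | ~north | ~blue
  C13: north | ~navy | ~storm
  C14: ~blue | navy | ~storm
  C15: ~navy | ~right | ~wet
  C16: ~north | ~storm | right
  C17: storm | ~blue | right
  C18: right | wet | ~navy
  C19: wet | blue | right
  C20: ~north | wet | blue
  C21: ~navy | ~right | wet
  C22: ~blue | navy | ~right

storm: 1,  wet: 1,  navy: 0,  north: 0,  right: 0,  blue: 0

Suppose wet = 1.
Suppose storm = 1.
Suppose blue = 0.
Suppose navy = 0.
Suppose north = 0.
All clauses hold; right can take either value.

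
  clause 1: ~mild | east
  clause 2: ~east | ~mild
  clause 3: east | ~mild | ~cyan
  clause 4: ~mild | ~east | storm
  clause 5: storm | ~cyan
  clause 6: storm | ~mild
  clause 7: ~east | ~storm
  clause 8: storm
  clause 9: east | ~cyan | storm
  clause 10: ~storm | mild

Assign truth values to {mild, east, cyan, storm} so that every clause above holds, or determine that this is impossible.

Unit clause (storm) forces storm = 1.
Unit clause (~east) forces east = 0.
Unit clause (~mild) forces mild = 0.
That conflicts with the unit clause (mild).

UNSATISFIABLE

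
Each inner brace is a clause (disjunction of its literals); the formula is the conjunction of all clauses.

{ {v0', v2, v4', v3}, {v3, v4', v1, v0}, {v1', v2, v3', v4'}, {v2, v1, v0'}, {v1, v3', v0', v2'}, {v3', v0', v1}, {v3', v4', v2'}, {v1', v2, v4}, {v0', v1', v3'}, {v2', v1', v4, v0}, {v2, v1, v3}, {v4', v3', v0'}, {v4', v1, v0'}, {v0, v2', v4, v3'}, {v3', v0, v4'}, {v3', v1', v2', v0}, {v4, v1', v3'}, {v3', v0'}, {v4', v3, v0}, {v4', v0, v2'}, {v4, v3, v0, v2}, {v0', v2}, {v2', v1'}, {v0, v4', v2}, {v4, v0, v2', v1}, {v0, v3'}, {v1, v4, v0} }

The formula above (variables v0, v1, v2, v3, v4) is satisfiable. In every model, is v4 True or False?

False

Suppose v4 = 1.
Suppose v3 = 0.
Unit clause (v0) forces v0 = 1.
Unit clause (v2) forces v2 = 1.
Unit clause (v1) forces v1 = 1.
But (v1') is also a unit clause — contradiction.
Undo v3 and try v3 = 1.
Unit clause (v2') forces v2 = 0.
Unit clause (v1') forces v1 = 0.
Unit clause (v0') forces v0 = 0.
But (v0) is also a unit clause — contradiction.
Both values of v3 lead to a conflict.
So every satisfying assignment has v4 = False.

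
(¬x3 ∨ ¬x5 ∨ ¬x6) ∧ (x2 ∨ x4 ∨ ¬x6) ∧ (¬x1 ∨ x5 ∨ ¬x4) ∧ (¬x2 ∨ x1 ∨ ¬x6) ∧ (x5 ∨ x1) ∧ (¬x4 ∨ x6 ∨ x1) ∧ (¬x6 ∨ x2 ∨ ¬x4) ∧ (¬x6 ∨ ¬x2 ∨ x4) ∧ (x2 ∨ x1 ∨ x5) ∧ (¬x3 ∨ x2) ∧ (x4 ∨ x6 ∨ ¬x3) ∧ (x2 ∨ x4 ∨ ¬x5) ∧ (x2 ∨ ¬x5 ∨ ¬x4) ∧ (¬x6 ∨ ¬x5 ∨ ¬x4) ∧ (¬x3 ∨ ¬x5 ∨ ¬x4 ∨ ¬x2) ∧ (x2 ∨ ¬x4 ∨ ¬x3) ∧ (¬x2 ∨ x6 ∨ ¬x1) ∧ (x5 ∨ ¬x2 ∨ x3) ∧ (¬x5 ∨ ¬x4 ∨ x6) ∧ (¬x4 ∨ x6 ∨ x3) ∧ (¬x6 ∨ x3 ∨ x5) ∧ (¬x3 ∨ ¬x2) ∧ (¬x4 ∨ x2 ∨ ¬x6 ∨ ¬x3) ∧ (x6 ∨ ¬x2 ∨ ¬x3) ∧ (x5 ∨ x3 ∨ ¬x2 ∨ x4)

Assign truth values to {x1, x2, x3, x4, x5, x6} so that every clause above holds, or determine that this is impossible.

Branch on x5: set x5 = True.
Branch on x3: set x3 = False.
Branch on x2: set x2 = True.
Branch on x1: set x1 = False.
The clause (¬x6) is unit, so x6 = False.
The clause (¬x4) is unit, so x4 = False.
This assignment satisfies each clause.

x1=False, x2=True, x3=False, x4=False, x5=True, x6=False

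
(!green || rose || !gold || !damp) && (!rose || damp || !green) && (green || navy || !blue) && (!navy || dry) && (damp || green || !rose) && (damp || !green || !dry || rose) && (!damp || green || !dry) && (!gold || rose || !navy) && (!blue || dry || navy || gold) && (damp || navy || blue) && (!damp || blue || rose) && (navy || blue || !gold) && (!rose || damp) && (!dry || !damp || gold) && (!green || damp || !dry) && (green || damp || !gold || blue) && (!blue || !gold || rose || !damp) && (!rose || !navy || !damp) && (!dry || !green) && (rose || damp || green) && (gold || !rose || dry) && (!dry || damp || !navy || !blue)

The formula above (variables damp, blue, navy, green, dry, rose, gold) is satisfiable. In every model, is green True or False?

Suppose green = false.
Suppose navy = true.
From the singleton clause (dry), dry = true.
From the singleton clause (!damp), damp = false.
From the singleton clause (!rose), rose = false.
Now (rose) is unsatisfied and unit — conflict.
So navy must be the other value — set navy = false.
From the singleton clause (!blue), blue = false.
From the singleton clause (damp), damp = true.
From the singleton clause (!dry), dry = false.
From the singleton clause (rose), rose = true.
From the singleton clause (!gold), gold = false.
Now (gold) is unsatisfied and unit — conflict.
Neither navy = true nor navy = false works.
So every satisfying assignment has green = True.

True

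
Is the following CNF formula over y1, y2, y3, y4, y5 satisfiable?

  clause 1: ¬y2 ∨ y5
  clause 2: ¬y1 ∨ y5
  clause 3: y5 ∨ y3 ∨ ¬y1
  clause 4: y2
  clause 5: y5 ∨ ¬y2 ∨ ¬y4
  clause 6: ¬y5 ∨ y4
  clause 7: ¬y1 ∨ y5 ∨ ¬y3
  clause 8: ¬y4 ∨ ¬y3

Yes, satisfiable

The clause (y2) is unit, so y2 = True.
The clause (y5) is unit, so y5 = True.
The clause (y4) is unit, so y4 = True.
The clause (¬y3) is unit, so y3 = False.
Every clause is now satisfied; y1 is unconstrained.
A satisfying assignment: y1: True,  y2: True,  y3: False,  y4: True,  y5: True.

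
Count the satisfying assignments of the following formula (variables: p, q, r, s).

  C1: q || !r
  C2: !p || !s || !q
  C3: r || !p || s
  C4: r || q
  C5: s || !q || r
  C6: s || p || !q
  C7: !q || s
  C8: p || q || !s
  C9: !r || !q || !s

There are 2^4 = 16 truth assignments over (p, q, r, s).
Check each against the 9 clauses (columns in the order p, q, r, s):
  F F F F  ✗ fails (r || q)
  F F F T  ✗ fails (r || q)
  F F T F  ✗ fails (q || !r)
  F F T T  ✗ fails (q || !r)
  F T F F  ✗ fails (s || !q || r)
  F T F T  ✓ satisfies all
  F T T F  ✗ fails (s || p || !q)
  F T T T  ✗ fails (!r || !q || !s)
  T F F F  ✗ fails (r || !p || s)
  T F F T  ✗ fails (r || q)
  T F T F  ✗ fails (q || !r)
  T F T T  ✗ fails (q || !r)
  T T F F  ✗ fails (r || !p || s)
  T T F T  ✗ fails (!p || !s || !q)
  T T T F  ✗ fails (!q || s)
  T T T T  ✗ fails (!p || !s || !q)
1 of the 16 rows is a model.

1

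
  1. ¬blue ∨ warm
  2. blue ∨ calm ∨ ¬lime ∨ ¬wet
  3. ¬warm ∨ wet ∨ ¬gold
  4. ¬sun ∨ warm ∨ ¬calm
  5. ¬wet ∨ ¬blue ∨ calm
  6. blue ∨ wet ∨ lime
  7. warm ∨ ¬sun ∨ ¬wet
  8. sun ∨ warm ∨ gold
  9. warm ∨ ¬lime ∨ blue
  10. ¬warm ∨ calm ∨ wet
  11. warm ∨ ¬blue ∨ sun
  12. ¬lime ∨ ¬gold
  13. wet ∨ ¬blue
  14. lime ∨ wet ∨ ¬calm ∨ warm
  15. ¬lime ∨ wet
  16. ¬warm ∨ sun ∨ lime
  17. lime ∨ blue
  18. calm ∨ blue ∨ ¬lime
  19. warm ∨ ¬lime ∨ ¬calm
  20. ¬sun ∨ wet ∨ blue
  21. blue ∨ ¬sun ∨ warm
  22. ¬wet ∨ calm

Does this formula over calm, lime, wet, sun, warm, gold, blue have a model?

Satisfiable

Branch on blue: set blue = False.
(lime) alone gives lime = True.
(warm) alone gives warm = True.
(¬gold) alone gives gold = False.
(wet) alone gives wet = True.
(calm) alone gives calm = True.
No clause remains; sun is free.
A satisfying assignment: calm: True; lime: True; wet: True; sun: False; warm: True; gold: False; blue: False.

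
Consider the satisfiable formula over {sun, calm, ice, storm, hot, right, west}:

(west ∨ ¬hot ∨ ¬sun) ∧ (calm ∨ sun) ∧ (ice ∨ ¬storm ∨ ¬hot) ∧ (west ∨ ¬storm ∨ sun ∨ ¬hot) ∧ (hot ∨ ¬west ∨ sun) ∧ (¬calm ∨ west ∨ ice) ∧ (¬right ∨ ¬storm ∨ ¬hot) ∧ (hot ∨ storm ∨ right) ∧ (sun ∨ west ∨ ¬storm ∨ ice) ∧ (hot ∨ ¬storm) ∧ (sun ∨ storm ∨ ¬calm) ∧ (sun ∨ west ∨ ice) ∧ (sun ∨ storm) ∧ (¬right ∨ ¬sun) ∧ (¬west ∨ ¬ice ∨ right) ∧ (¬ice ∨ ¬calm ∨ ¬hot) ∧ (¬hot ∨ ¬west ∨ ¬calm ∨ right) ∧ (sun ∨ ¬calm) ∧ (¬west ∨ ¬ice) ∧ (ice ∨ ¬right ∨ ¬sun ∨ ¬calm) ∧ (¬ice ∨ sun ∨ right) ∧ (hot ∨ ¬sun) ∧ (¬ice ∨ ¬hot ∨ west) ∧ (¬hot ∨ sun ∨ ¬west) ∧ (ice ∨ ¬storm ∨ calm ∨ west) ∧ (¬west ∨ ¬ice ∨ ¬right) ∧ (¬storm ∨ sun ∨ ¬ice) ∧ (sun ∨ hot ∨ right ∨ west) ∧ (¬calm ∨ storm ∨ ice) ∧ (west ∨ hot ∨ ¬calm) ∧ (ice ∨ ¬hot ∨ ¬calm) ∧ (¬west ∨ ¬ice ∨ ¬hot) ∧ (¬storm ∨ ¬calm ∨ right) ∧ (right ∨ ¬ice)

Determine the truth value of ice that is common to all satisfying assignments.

Suppose ice = True.
From the singleton clause (¬west), west = False.
From the singleton clause (¬hot), hot = False.
From the singleton clause (¬storm), storm = False.
From the singleton clause (right), right = True.
From the singleton clause (sun), sun = True.
That conflicts with the unit clause (¬sun).
So every satisfying assignment has ice = False.

False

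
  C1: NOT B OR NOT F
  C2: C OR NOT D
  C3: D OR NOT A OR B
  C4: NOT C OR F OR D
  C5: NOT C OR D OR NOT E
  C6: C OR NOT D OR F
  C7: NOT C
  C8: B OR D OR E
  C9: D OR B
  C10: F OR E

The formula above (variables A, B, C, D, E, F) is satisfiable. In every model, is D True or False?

Suppose D = true.
(C) alone gives C = true.
That conflicts with the unit clause (NOT C).
So every satisfying assignment has D = False.

False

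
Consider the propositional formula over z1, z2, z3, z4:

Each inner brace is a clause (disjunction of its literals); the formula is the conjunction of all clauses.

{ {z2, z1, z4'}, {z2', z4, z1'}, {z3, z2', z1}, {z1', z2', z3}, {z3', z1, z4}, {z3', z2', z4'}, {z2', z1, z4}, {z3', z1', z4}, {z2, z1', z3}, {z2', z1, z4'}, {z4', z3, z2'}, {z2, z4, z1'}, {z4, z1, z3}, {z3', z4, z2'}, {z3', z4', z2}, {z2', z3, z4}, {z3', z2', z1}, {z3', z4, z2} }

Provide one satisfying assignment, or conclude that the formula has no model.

Case z2 = 1:
Case z4 = 1:
From the singleton clause (z3'), z3 = 0.
But (z3) is also a unit clause — contradiction.
That branch fails; take z4 = 0 instead.
From the singleton clause (z1'), z1 = 0.
But (z1) is also a unit clause — contradiction.
Either choice for z4 ends in contradiction.
That branch fails; take z2 = 0 instead.
Case z1 = 1:
From the singleton clause (z3), z3 = 1.
From the singleton clause (z4), z4 = 1.
But (z4') is also a unit clause — contradiction.
That branch fails; take z1 = 0 instead.
From the singleton clause (z4'), z4 = 0.
From the singleton clause (z3'), z3 = 0.
But (z3) is also a unit clause — contradiction.
Either choice for z1 ends in contradiction.
Either choice for z2 ends in contradiction.

UNSATISFIABLE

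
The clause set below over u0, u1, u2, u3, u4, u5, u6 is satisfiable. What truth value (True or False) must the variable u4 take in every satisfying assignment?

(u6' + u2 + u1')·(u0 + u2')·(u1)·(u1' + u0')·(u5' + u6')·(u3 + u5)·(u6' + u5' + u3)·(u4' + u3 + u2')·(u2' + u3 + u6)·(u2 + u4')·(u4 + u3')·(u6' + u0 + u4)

Suppose u4 = 1.
(u1) alone gives u1 = 1.
(u0') alone gives u0 = 0.
(u2') alone gives u2 = 0.
But (u2) is also a unit clause — contradiction.
So every satisfying assignment has u4 = False.

False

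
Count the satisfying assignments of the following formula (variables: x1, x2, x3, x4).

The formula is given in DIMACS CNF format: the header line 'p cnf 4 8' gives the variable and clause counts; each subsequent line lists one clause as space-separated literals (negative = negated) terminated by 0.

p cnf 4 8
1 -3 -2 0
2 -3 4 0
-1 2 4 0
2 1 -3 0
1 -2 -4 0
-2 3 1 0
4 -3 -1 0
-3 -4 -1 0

There are 2^4 = 16 truth assignments over (x1, x2, x3, x4).
Split on x2. With x2 = True, the clauses containing x2 are satisfied and ¬x2 drops from the rest; 2 of the 2^3 = 8 assignments to the other variables satisfy what remains.
With x2 = False, by the same count on the reduced clause set, 3 assignments work.
Total: 2 + 3 = 5.

5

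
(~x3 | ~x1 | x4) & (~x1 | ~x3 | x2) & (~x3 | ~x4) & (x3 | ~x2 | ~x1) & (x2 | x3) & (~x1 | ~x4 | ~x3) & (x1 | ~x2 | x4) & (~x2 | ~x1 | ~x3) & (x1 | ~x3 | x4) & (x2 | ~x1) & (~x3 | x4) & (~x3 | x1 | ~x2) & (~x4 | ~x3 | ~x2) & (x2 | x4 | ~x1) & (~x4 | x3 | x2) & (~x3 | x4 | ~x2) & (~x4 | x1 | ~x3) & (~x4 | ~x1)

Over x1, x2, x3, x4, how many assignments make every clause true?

1

There are 2^4 = 16 truth assignments over (x1, x2, x3, x4).
Check each against the 18 clauses (columns in the order x1, x2, x3, x4):
  F F F F  ✗ fails (x2 | x3)
  F F F T  ✗ fails (x2 | x3)
  F F T F  ✗ fails (x1 | ~x3 | x4)
  F F T T  ✗ fails (~x3 | ~x4)
  F T F F  ✗ fails (x1 | ~x2 | x4)
  F T F T  ✓ satisfies all
  F T T F  ✗ fails (x1 | ~x2 | x4)
  F T T T  ✗ fails (~x3 | ~x4)
  T F F F  ✗ fails (x2 | x3)
  T F F T  ✗ fails (x2 | x3)
  T F T F  ✗ fails (~x3 | ~x1 | x4)
  T F T T  ✗ fails (~x1 | ~x3 | x2)
  T T F F  ✗ fails (x3 | ~x2 | ~x1)
  T T F T  ✗ fails (x3 | ~x2 | ~x1)
  T T T F  ✗ fails (~x3 | ~x1 | x4)
  T T T T  ✗ fails (~x3 | ~x4)
1 of the 16 rows is a model.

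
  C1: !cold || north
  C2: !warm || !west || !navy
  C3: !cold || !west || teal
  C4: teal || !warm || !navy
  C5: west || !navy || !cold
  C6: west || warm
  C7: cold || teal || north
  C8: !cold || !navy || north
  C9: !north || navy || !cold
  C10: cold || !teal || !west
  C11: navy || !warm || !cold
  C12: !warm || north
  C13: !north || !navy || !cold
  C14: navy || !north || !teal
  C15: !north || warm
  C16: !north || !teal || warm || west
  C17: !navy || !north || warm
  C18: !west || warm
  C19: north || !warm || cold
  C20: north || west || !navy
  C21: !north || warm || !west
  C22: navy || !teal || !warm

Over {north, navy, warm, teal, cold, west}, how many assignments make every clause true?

There are 2^6 = 64 truth assignments over (north, navy, warm, teal, cold, west).
Split on north. With north = true, the clauses containing north are satisfied and !north drops from the rest; 3 of the 2^5 = 32 assignments to the other variables satisfy what remains.
With north = false, by the same count on the reduced clause set, 0 assignments work.
(One model: north=T, navy=F, warm=T, teal=F, cold=F, west=F.)
Total: 3 + 0 = 3.

3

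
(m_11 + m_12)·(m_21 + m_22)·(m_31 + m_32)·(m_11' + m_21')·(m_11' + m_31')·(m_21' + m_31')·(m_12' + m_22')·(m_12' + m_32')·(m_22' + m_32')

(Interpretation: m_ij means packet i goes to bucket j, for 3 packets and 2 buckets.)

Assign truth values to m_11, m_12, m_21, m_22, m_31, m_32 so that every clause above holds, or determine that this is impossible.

UNSATISFIABLE

Try m_11 = 1.
Unit clause (m_21') forces m_21 = 0.
Unit clause (m_22) forces m_22 = 1.
Unit clause (m_31') forces m_31 = 0.
Unit clause (m_32) forces m_32 = 1.
But (m_32') is also a unit clause — contradiction.
Backtrack on m_11: now try m_11 = 0.
Unit clause (m_12) forces m_12 = 1.
Unit clause (m_22') forces m_22 = 0.
Unit clause (m_21) forces m_21 = 1.
Unit clause (m_31') forces m_31 = 0.
Unit clause (m_32) forces m_32 = 1.
But (m_32') is also a unit clause — contradiction.
Neither m_11 = 1 nor m_11 = 0 works.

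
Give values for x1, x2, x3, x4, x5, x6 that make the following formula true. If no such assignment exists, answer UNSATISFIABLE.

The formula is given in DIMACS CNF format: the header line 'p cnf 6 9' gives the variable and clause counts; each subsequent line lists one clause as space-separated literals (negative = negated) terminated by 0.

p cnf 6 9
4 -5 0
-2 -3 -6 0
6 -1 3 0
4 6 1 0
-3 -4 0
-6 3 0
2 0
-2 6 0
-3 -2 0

UNSATISFIABLE

The clause (x2) is unit, so x2 = True.
The clause (x6) is unit, so x6 = True.
The clause (¬x3) is unit, so x3 = False.
But (x3) is also a unit clause — contradiction.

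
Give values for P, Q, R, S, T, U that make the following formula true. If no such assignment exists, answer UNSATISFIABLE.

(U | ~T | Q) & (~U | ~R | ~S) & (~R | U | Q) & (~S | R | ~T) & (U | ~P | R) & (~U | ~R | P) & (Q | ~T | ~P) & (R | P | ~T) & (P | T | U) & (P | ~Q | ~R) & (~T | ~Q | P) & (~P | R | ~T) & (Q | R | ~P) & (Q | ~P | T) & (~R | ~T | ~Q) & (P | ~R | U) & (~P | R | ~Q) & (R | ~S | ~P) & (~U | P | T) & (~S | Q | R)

Branch on U: set U = 0.
Branch on T: set T = 0.
Unit clause (P) forces P = 1.
Unit clause (R) forces R = 1.
Unit clause (Q) forces Q = 1.
Every clause is now satisfied; S is unconstrained.

P: 1, Q: 1, R: 1, S: 1, T: 0, U: 0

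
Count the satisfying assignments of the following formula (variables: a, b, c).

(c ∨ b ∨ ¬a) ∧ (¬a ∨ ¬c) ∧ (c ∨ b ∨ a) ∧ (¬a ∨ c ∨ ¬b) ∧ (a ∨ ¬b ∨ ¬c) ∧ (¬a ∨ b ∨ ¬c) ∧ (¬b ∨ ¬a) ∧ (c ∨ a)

1

There are 2^3 = 8 truth assignments over (a, b, c).
Split on c. With c = True, the clauses containing c are satisfied and ¬c drops from the rest; 1 of the 2^2 = 4 assignments to the other variables satisfy what remains.
With c = False, by the same count on the reduced clause set, 0 assignments work.
Total: 1 + 0 = 1.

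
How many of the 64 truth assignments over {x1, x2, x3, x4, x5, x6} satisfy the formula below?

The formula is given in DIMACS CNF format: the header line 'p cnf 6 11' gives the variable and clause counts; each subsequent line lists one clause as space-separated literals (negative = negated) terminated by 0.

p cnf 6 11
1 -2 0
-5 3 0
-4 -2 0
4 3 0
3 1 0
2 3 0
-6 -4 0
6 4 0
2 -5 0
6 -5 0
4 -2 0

There are 2^6 = 64 truth assignments over (x1, x2, x3, x4, x5, x6).
Split on x5. With x5 = True, the clauses containing x5 are satisfied and ¬x5 drops from the rest; 0 of the 2^5 = 32 assignments to the other variables satisfy what remains.
With x5 = False, by the same count on the reduced clause set, 4 assignments work.
(One model: x1=F, x2=F, x3=T, x4=F, x5=F, x6=T.)
Total: 0 + 4 = 4.

4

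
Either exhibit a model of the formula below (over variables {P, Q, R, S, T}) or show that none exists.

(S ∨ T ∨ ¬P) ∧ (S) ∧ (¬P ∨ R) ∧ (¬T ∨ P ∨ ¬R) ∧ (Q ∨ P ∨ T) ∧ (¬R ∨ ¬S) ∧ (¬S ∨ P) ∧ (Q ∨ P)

Unit clause (S) forces S = True.
Unit clause (¬R) forces R = False.
Unit clause (¬P) forces P = False.
Now (P) is unsatisfied and unit — conflict.

UNSATISFIABLE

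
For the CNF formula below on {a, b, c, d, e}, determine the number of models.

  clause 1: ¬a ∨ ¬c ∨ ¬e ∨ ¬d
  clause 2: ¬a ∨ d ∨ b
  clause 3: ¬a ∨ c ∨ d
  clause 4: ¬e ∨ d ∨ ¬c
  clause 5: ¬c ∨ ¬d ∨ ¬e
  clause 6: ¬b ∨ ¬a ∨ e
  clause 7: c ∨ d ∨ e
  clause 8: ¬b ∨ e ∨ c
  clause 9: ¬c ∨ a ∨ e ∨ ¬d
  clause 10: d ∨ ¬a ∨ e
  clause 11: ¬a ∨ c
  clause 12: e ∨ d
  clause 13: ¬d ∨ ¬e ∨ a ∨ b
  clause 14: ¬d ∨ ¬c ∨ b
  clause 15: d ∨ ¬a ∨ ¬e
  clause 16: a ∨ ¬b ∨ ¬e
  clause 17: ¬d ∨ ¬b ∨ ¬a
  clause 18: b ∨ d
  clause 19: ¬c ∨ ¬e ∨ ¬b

There are 2^5 = 32 truth assignments over (a, b, c, d, e).
Split on e. With e = True, the clauses containing e are satisfied and ¬e drops from the rest; 0 of the 2^4 = 16 assignments to the other variables satisfy what remains.
With e = False, by the same count on the reduced clause set, 1 assignment works.
(One model: a=F, b=F, c=F, d=T, e=F.)
Total: 0 + 1 = 1.

1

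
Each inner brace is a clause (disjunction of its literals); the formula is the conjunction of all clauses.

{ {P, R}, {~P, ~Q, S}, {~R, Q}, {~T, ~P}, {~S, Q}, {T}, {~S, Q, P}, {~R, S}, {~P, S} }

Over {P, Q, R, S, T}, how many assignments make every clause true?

1

There are 2^5 = 32 truth assignments over (P, Q, R, S, T).
Split on S. With S = 1, the clauses containing S are satisfied and ~S drops from the rest; 1 of the 2^4 = 16 assignments to the other variables satisfy what remains.
With S = 0, by the same count on the reduced clause set, 0 assignments work.
Total: 1 + 0 = 1.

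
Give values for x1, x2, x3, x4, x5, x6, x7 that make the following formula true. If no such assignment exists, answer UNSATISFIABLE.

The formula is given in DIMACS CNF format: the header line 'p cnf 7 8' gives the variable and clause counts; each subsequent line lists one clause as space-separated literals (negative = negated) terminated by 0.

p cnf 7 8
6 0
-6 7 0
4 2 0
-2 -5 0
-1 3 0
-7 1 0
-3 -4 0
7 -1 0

x1=True, x2=True, x3=True, x4=False, x5=False, x6=True, x7=True

From the singleton clause (x6), x6 = True.
From the singleton clause (x7), x7 = True.
From the singleton clause (x1), x1 = True.
From the singleton clause (x3), x3 = True.
From the singleton clause (¬x4), x4 = False.
From the singleton clause (x2), x2 = True.
From the singleton clause (¬x5), x5 = False.
This assignment satisfies each clause.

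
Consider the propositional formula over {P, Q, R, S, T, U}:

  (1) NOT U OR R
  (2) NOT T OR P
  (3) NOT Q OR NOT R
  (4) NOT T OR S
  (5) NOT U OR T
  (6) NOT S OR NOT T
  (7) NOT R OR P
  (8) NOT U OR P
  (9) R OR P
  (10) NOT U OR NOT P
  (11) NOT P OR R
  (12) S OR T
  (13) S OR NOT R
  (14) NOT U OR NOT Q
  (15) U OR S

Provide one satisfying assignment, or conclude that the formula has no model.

P: true; Q: false; R: true; S: true; T: false; U: false

Branch on U: set U = false.
The clause (S) is unit, so S = true.
The clause (NOT T) is unit, so T = false.
Branch on Q: set Q = false.
Branch on R: set R = true.
The clause (P) is unit, so P = true.
This assignment satisfies each clause.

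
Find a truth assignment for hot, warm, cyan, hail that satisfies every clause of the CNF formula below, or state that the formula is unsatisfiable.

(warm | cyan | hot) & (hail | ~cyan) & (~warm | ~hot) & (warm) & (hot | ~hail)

hot ↦ 0; warm ↦ 1; cyan ↦ 0; hail ↦ 0

The clause (warm) is unit, so warm = 1.
The clause (~hot) is unit, so hot = 0.
The clause (~hail) is unit, so hail = 0.
The clause (~cyan) is unit, so cyan = 0.
This assignment satisfies each clause.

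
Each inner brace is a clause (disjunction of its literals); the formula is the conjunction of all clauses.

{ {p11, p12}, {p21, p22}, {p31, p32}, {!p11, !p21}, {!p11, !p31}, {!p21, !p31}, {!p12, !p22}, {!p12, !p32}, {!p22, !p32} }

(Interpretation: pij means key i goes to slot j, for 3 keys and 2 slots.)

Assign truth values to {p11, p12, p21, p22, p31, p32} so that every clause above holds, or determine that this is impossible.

Try p11 = true.
From the singleton clause (!p21), p21 = false.
From the singleton clause (p22), p22 = true.
From the singleton clause (!p31), p31 = false.
From the singleton clause (p32), p32 = true.
But (!p32) is also a unit clause — contradiction.
Undo p11 and try p11 = false.
From the singleton clause (p12), p12 = true.
From the singleton clause (!p22), p22 = false.
From the singleton clause (p21), p21 = true.
From the singleton clause (!p31), p31 = false.
From the singleton clause (p32), p32 = true.
But (!p32) is also a unit clause — contradiction.
Both values of p11 lead to a conflict.

UNSATISFIABLE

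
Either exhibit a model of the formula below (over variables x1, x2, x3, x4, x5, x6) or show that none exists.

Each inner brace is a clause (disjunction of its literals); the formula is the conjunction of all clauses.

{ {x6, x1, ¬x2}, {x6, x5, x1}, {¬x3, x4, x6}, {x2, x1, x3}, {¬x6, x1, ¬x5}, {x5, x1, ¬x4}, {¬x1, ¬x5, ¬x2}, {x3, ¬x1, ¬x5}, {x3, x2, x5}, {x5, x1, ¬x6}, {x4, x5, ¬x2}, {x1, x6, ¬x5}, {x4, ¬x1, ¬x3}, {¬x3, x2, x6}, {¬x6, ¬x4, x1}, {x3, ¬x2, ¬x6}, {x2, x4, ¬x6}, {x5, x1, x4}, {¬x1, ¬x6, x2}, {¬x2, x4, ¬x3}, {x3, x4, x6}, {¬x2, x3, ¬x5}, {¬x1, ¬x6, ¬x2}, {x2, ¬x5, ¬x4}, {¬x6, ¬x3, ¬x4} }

Suppose x6 = False.
Suppose x1 = True.
Suppose x3 = False.
The clause (¬x5) is unit, so x5 = False.
The clause (x2) is unit, so x2 = True.
The clause (x4) is unit, so x4 = True.
All clauses are satisfied.

x1 ↦ True,  x2 ↦ True,  x3 ↦ False,  x4 ↦ True,  x5 ↦ False,  x6 ↦ False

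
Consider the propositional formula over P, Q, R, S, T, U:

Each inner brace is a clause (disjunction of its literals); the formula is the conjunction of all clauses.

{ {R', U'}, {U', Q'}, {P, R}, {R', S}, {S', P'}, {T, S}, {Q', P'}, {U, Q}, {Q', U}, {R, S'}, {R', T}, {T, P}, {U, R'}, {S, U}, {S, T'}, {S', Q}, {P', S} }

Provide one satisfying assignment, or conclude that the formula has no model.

UNSATISFIABLE

Branch on R: set R = 0.
From the singleton clause (P), P = 1.
From the singleton clause (S'), S = 0.
Now (S) is unsatisfied and unit — conflict.
Backtrack on R: now try R = 1.
From the singleton clause (U'), U = 0.
Now (U) is unsatisfied and unit — conflict.
Both values of R lead to a conflict.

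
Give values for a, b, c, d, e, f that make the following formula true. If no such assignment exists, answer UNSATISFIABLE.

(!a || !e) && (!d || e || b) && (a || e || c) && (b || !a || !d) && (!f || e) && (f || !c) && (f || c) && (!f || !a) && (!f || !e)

Branch on a: set a = false.
Branch on e: set e = true.
The clause (!f) is unit, so f = false.
The clause (!c) is unit, so c = false.
That conflicts with the unit clause (c).
So e must be the other value — set e = false.
The clause (c) is unit, so c = true.
The clause (!f) is unit, so f = false.
That conflicts with the unit clause (f).
Either choice for e ends in contradiction.
So a must be the other value — set a = true.
The clause (!e) is unit, so e = false.
The clause (!f) is unit, so f = false.
The clause (!c) is unit, so c = false.
That conflicts with the unit clause (c).
Either choice for a ends in contradiction.

UNSATISFIABLE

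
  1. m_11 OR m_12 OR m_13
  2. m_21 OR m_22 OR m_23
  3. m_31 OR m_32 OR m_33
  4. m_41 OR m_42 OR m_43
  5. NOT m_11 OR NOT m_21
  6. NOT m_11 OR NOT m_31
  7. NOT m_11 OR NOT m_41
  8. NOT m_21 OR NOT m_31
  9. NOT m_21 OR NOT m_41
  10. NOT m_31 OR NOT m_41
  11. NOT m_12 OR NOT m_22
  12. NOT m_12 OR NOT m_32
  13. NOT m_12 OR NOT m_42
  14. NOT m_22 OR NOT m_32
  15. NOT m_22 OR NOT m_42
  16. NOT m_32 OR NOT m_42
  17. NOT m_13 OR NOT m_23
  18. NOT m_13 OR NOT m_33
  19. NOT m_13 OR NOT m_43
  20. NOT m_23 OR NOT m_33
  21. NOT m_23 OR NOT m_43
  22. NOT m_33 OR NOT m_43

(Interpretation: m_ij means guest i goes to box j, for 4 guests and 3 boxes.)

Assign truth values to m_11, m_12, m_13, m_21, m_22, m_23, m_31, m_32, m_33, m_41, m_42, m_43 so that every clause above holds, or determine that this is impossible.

Try m_11 = false.
Try m_12 = true.
The clause (NOT m_22) is unit, so m_22 = false.
The clause (NOT m_32) is unit, so m_32 = false.
The clause (NOT m_42) is unit, so m_42 = false.
Try m_21 = true.
The clause (NOT m_31) is unit, so m_31 = false.
The clause (m_33) is unit, so m_33 = true.
The clause (NOT m_41) is unit, so m_41 = false.
The clause (m_43) is unit, so m_43 = true.
That conflicts with the unit clause (NOT m_43).
Undo m_21 and try m_21 = false.
The clause (m_23) is unit, so m_23 = true.
The clause (NOT m_13) is unit, so m_13 = false.
The clause (NOT m_33) is unit, so m_33 = false.
The clause (m_31) is unit, so m_31 = true.
The clause (NOT m_41) is unit, so m_41 = false.
The clause (m_43) is unit, so m_43 = true.
That conflicts with the unit clause (NOT m_43).
Neither m_21 = true nor m_21 = false works.
Undo m_12 and try m_12 = false.
The clause (m_13) is unit, so m_13 = true.
The clause (NOT m_23) is unit, so m_23 = false.
The clause (NOT m_33) is unit, so m_33 = false.
The clause (NOT m_43) is unit, so m_43 = false.
Try m_21 = true.
The clause (NOT m_31) is unit, so m_31 = false.
The clause (m_32) is unit, so m_32 = true.
The clause (NOT m_41) is unit, so m_41 = false.
The clause (m_42) is unit, so m_42 = true.
That conflicts with the unit clause (NOT m_42).
Undo m_21 and try m_21 = false.
The clause (m_22) is unit, so m_22 = true.
The clause (NOT m_32) is unit, so m_32 = false.
The clause (m_31) is unit, so m_31 = true.
The clause (NOT m_41) is unit, so m_41 = false.
The clause (m_42) is unit, so m_42 = true.
That conflicts with the unit clause (NOT m_42).
Neither m_21 = true nor m_21 = false works.
Neither m_12 = true nor m_12 = false works.
Undo m_11 and try m_11 = true.
The clause (NOT m_21) is unit, so m_21 = false.
The clause (NOT m_31) is unit, so m_31 = false.
The clause (NOT m_41) is unit, so m_41 = false.
Try m_22 = true.
The clause (NOT m_12) is unit, so m_12 = false.
The clause (NOT m_32) is unit, so m_32 = false.
The clause (m_33) is unit, so m_33 = true.
The clause (NOT m_42) is unit, so m_42 = false.
The clause (m_43) is unit, so m_43 = true.
That conflicts with the unit clause (NOT m_43).
Undo m_22 and try m_22 = false.
The clause (m_23) is unit, so m_23 = true.
The clause (NOT m_13) is unit, so m_13 = false.
The clause (NOT m_33) is unit, so m_33 = false.
The clause (m_32) is unit, so m_32 = true.
The clause (NOT m_12) is unit, so m_12 = false.
The clause (NOT m_42) is unit, so m_42 = false.
The clause (m_43) is unit, so m_43 = true.
That conflicts with the unit clause (NOT m_43).
Neither m_22 = true nor m_22 = false works.
Neither m_11 = true nor m_11 = false works.

UNSATISFIABLE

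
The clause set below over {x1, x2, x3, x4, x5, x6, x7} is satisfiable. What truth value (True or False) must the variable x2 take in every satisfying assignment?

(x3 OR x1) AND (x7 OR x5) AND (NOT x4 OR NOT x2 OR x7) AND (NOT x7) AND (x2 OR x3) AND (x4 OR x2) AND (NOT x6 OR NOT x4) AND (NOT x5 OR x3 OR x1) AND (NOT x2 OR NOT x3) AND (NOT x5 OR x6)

Suppose x2 = false.
(NOT x7) alone gives x7 = false.
(x5) alone gives x5 = true.
(x3) alone gives x3 = true.
(x4) alone gives x4 = true.
(NOT x6) alone gives x6 = false.
Now (x6) is unsatisfied and unit — conflict.
So every satisfying assignment has x2 = True.

True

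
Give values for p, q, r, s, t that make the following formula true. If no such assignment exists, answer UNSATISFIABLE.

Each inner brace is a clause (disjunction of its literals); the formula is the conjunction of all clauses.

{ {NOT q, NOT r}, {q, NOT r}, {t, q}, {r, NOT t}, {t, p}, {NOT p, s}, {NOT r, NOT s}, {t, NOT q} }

Try q = false.
The clause (NOT r) is unit, so r = false.
The clause (t) is unit, so t = true.
That conflicts with the unit clause (NOT t).
Backtrack on q: now try q = true.
The clause (NOT r) is unit, so r = false.
The clause (NOT t) is unit, so t = false.
That conflicts with the unit clause (t).
Either choice for q ends in contradiction.

UNSATISFIABLE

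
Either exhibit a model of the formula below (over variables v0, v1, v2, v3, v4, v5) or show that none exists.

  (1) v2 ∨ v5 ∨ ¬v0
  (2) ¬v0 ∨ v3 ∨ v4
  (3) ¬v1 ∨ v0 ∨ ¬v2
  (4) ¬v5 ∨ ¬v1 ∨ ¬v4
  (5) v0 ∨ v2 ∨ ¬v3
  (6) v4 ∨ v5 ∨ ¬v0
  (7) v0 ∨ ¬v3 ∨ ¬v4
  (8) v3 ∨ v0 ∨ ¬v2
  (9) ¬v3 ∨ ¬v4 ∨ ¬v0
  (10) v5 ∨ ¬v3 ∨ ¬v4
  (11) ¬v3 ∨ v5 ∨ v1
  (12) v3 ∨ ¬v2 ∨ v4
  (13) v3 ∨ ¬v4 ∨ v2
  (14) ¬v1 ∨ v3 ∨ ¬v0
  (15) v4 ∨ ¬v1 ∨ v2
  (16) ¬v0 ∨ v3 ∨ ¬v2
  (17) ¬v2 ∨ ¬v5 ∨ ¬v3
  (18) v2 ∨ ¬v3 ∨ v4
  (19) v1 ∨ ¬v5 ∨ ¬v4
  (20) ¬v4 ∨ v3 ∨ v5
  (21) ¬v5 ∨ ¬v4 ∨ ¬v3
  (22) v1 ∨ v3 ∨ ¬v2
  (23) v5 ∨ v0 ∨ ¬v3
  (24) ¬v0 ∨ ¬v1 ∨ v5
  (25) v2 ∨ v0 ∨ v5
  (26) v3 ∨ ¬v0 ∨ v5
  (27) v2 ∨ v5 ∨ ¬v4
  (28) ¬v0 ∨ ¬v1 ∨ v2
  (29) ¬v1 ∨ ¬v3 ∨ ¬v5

Case v2 = False:
Case v5 = True:
Case v1 = False:
Unit clause (¬v4) forces v4 = False.
Unit clause (¬v3) forces v3 = False.
Unit clause (¬v0) forces v0 = False.
This assignment satisfies each clause.

v0=False,  v1=False,  v2=False,  v3=False,  v4=False,  v5=True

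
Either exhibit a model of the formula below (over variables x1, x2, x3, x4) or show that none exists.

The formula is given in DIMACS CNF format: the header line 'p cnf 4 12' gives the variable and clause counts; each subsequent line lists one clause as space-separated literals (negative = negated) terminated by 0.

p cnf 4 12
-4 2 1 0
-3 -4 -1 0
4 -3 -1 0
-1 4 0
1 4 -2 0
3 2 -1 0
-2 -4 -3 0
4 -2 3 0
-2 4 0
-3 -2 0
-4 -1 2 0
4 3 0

Branch on x1: set x1 = False.
Branch on x4: set x4 = True.
Unit clause (x2) forces x2 = True.
Unit clause (¬x3) forces x3 = False.
Every clause now holds.

x1 ↦ False,  x2 ↦ True,  x3 ↦ False,  x4 ↦ True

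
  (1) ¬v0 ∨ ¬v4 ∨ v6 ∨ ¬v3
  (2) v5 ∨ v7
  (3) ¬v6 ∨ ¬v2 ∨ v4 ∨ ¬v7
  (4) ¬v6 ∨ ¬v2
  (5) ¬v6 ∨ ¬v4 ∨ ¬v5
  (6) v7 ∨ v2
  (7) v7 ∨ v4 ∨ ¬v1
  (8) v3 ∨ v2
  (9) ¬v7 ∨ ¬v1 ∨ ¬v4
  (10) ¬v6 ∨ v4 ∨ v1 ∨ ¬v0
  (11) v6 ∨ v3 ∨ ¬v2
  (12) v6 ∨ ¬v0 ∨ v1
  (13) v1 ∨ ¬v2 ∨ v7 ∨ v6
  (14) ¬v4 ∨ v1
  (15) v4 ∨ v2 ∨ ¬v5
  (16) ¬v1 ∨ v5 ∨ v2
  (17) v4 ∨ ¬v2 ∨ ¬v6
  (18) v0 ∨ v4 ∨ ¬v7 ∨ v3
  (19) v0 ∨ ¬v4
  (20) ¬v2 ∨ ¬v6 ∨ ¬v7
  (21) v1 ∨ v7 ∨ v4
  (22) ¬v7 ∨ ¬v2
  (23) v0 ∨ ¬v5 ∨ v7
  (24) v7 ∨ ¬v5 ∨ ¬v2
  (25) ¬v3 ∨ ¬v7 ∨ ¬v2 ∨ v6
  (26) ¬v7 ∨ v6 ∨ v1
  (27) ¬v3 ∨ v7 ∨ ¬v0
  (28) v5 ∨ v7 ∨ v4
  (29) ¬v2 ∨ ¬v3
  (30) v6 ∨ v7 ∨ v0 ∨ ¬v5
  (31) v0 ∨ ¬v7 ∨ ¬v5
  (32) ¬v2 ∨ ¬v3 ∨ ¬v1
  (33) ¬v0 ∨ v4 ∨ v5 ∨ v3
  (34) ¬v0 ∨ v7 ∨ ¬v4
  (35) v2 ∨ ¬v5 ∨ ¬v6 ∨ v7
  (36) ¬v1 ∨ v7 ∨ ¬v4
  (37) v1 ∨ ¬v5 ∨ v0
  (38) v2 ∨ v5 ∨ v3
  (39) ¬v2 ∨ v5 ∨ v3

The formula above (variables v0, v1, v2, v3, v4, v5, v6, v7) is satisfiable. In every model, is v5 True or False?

False

Suppose v5 = True.
Branch on v6: set v6 = False.
Branch on v7: set v7 = True.
From the singleton clause (¬v2), v2 = False.
From the singleton clause (v3), v3 = True.
From the singleton clause (v4), v4 = True.
From the singleton clause (¬v0), v0 = False.
Now (v0) is unsatisfied and unit — conflict.
That branch fails; take v7 = False instead.
From the singleton clause (v2), v2 = True.
Now (¬v2) is unsatisfied and unit — conflict.
Either choice for v7 ends in contradiction.
That branch fails; take v6 = True instead.
From the singleton clause (¬v2), v2 = False.
From the singleton clause (¬v4), v4 = False.
Now (v4) is unsatisfied and unit — conflict.
Either choice for v6 ends in contradiction.
So every satisfying assignment has v5 = False.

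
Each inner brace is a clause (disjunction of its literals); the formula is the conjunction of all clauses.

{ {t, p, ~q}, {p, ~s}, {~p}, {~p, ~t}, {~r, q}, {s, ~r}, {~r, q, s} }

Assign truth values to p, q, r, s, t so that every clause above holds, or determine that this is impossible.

p: 0, q: 0, r: 0, s: 0, t: 0

From the singleton clause (~p), p = 0.
From the singleton clause (~s), s = 0.
From the singleton clause (~r), r = 0.
Try t = 0.
From the singleton clause (~q), q = 0.
This assignment satisfies each clause.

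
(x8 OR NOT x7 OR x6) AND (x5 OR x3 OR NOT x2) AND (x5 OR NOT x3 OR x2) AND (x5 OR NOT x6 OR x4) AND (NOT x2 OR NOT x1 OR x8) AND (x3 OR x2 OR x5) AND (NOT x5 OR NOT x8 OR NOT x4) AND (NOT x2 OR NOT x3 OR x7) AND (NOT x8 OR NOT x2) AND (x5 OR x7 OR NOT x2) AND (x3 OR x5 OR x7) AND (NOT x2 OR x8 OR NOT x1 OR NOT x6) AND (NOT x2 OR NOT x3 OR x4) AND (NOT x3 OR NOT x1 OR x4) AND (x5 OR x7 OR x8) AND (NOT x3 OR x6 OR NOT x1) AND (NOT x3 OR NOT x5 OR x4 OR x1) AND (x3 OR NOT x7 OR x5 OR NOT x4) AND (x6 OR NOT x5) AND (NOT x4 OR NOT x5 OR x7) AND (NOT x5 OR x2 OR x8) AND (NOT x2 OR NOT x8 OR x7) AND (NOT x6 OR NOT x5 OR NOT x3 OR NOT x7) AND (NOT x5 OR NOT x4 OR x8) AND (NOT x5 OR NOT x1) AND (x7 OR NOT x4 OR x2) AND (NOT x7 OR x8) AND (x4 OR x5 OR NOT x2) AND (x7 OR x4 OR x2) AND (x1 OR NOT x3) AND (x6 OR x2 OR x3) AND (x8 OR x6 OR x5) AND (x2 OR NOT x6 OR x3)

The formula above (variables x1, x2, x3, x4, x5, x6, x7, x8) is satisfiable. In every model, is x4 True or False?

False

Suppose x4 = true.
Suppose x5 = false.
Suppose x3 = true.
From the singleton clause (x2), x2 = true.
From the singleton clause (x7), x7 = true.
From the singleton clause (NOT x8), x8 = false.
But (x8) is also a unit clause — contradiction.
Backtrack on x3: now try x3 = false.
From the singleton clause (NOT x2), x2 = false.
But (x2) is also a unit clause — contradiction.
Both values of x3 lead to a conflict.
Backtrack on x5: now try x5 = true.
From the singleton clause (NOT x8), x8 = false.
But (x8) is also a unit clause — contradiction.
Both values of x5 lead to a conflict.
So every satisfying assignment has x4 = False.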